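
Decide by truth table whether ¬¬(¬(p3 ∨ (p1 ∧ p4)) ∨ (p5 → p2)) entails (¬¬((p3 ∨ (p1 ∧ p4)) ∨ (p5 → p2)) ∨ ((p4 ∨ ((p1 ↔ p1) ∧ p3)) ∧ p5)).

no

p1  p2  p3  p4  p5  |  φ  ψ
T   T   T   T   T   |  T  T
T   T   T   T   F   |  T  T
T   T   T   F   T   |  T  T
T   T   T   F   F   |  T  T
T   T   F   T   T   |  T  T
T   T   F   T   F   |  T  T
T   T   F   F   T   |  T  T
T   T   F   F   F   |  T  T
T   F   T   T   T   |  F  T
T   F   T   T   F   |  T  T
T   F   T   F   T   |  F  T
T   F   T   F   F   |  T  T
T   F   F   T   T   |  F  T
T   F   F   T   F   |  T  T
T   F   F   F   T   |  T  F
T   F   F   F   F   |  T  T
F   T   T   T   T   |  T  T
F   T   T   T   F   |  T  T
F   T   T   F   T   |  T  T
F   T   T   F   F   |  T  T
F   T   F   T   T   |  T  T
F   T   F   T   F   |  T  T
F   T   F   F   T   |  T  T
F   T   F   F   F   |  T  T
F   F   T   T   T   |  F  T
F   F   T   T   F   |  T  T
F   F   T   F   T   |  F  T
F   F   T   F   F   |  T  T
F   F   F   T   T   |  T  T
F   F   F   T   F   |  T  T
F   F   F   F   T   |  T  F
F   F   F   F   F   |  T  T
At p1=T, p2=F, p3=F, p4=F, p5=T we have φ true but ψ false, so φ does not entail ψ.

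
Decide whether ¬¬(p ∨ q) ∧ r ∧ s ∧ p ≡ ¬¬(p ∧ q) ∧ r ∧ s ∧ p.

not equivalent

p | q | r | s | φ | ψ
- | - | - | - | - | -
T | T | T | T | T | T
T | T | T | F | F | F
T | T | F | T | F | F
T | T | F | F | F | F
T | F | T | T | T | F
T | F | T | F | F | F
T | F | F | T | F | F
T | F | F | F | F | F
F | T | T | T | F | F
F | T | T | F | F | F
F | T | F | T | F | F
F | T | F | F | F | F
F | F | T | T | F | F
F | F | T | F | F | F
F | F | F | T | F | F
F | F | F | F | F | F
The columns differ at p=T, q=F, r=T, s=T (φ=T, ψ=F), so they are not equivalent.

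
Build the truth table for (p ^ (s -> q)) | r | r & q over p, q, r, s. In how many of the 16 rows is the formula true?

12

p  q  r  s     ((p ^ (s -> q)) | r | (r & q))
T  T  T  T                   T               
T  T  T  F                   T               
T  T  F  T                   F               
T  T  F  F                   F               
T  F  T  T                   T               
T  F  T  F                   T               
T  F  F  T                   T               
T  F  F  F                   F               
F  T  T  T                   T               
F  T  T  F                   T               
F  T  F  T                   T               
F  T  F  F                   T               
F  F  T  T                   T               
F  F  T  F                   T               
F  F  F  T                   F               
F  F  F  F                   T               
The formula is true on 12 of the 16 rows.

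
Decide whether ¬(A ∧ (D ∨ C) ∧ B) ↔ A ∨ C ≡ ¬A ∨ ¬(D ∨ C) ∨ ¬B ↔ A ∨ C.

  A   |   B   |   C   |   D   ||   φ   |   ψ  
 True |  True |  True |  True || False | False
 True |  True |  True | False || False | False
 True |  True | False |  True || False | False
 True |  True | False | False ||  True |  True
 True | False |  True |  True ||  True |  True
 True | False |  True | False ||  True |  True
 True | False | False |  True ||  True |  True
 True | False | False | False ||  True |  True
False |  True |  True |  True ||  True |  True
False |  True |  True | False ||  True |  True
False |  True | False |  True || False | False
False |  True | False | False || False | False
False | False |  True |  True ||  True |  True
False | False |  True | False ||  True |  True
False | False | False |  True || False | False
False | False | False | False || False | False
The columns for φ and ψ agree on every row, so they are logically equivalent.

equivalent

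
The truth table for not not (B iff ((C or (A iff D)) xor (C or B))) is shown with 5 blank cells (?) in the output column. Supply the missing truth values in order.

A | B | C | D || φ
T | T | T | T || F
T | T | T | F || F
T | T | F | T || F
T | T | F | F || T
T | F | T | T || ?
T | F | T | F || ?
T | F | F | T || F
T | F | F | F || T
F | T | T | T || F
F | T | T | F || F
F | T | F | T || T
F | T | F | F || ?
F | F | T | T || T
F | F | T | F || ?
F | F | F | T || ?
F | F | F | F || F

T, T, F, T, T

Row A=T, B=F, C=T, D=T: (B iff ((C or (A iff D)) xor (C or B))) = T, not (B iff ((C or (A iff D)) xor (C or B))) = F, so the formula = T.
Row A=T, B=F, C=T, D=F: (B iff ((C or (A iff D)) xor (C or B))) = T, not (B iff ((C or (A iff D)) xor (C or B))) = F, so the formula = T.
Row A=F, B=T, C=F, D=F: (B iff ((C or (A iff D)) xor (C or B))) = F, not (B iff ((C or (A iff D)) xor (C or B))) = T, so the formula = F.
Row A=F, B=F, C=T, D=F: (B iff ((C or (A iff D)) xor (C or B))) = T, not (B iff ((C or (A iff D)) xor (C or B))) = F, so the formula = T.
Row A=F, B=F, C=F, D=T: (B iff ((C or (A iff D)) xor (C or B))) = T, not (B iff ((C or (A iff D)) xor (C or B))) = F, so the formula = T.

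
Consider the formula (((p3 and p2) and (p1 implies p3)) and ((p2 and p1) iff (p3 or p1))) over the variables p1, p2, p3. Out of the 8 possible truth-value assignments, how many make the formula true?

p1  p2  p3  |  (p3 and p2)  (p1 implies p3)  (p2 and p1)  (p3 or p1)  ((p2 and p1) iff (p3 or p1))  φ
1   1   1   |       1              1              1           1                    1                1
1   1   0   |       0              0              1           1                    1                0
1   0   1   |       0              1              0           1                    0                0
1   0   0   |       0              0              0           1                    0                0
0   1   1   |       1              1              0           1                    0                0
0   1   0   |       0              1              0           0                    1                0
0   0   1   |       0              1              0           1                    0                0
0   0   0   |       0              1              0           0                    1                0
The formula is true on 1 of the 8 rows.

1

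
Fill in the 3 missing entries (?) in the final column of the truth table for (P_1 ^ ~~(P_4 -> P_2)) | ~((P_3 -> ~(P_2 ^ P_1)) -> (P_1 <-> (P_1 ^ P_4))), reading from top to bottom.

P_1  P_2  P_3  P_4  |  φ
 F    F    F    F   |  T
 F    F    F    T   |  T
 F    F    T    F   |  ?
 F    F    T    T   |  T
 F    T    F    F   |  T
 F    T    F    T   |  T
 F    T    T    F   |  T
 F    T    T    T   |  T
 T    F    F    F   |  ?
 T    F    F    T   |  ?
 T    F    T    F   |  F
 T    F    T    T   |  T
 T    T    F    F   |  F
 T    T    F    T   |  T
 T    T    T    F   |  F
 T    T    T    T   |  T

Row P_1=F, P_2=F, P_3=T, P_4=F: (P_1 ^ ~~(P_4 -> P_2)) = T, ~((P_3 -> ~(P_2 ^ P_1)) -> (P_1 <-> (P_1 ^ P_4))) = F, so the formula = T.
Row P_1=T, P_2=F, P_3=F, P_4=F: (P_1 ^ ~~(P_4 -> P_2)) = F, ~((P_3 -> ~(P_2 ^ P_1)) -> (P_1 <-> (P_1 ^ P_4))) = F, so the formula = F.
Row P_1=T, P_2=F, P_3=F, P_4=T: (P_1 ^ ~~(P_4 -> P_2)) = T, ~((P_3 -> ~(P_2 ^ P_1)) -> (P_1 <-> (P_1 ^ P_4))) = T, so the formula = T.

T, F, T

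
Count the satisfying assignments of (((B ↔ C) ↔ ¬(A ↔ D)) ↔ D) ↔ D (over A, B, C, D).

A  B  C  D  |  ((((B ↔ C) ↔ ¬(A ↔ D)) ↔ D) ↔ D)
T  T  T  T  |                 F                
T  T  T  F  |                 T                
T  T  F  T  |                 T                
T  T  F  F  |                 F                
T  F  T  T  |                 T                
T  F  T  F  |                 F                
T  F  F  T  |                 F                
T  F  F  F  |                 T                
F  T  T  T  |                 T                
F  T  T  F  |                 F                
F  T  F  T  |                 F                
F  T  F  F  |                 T                
F  F  T  T  |                 F                
F  F  T  F  |                 T                
F  F  F  T  |                 T                
F  F  F  F  |                 F                
The formula is true on 8 of the 16 rows.

8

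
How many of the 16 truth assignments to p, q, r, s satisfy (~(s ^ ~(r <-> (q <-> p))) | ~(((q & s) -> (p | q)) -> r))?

p  q  r  s  |  φ
T  T  T  T  |  F
T  T  T  F  |  T
T  T  F  T  |  T
T  T  F  F  |  T
T  F  T  T  |  T
T  F  T  F  |  F
T  F  F  T  |  T
T  F  F  F  |  T
F  T  T  T  |  T
F  T  T  F  |  F
F  T  F  T  |  T
F  T  F  F  |  T
F  F  T  T  |  F
F  F  T  F  |  T
F  F  F  T  |  T
F  F  F  F  |  T
The formula is true on 12 of the 16 rows.

12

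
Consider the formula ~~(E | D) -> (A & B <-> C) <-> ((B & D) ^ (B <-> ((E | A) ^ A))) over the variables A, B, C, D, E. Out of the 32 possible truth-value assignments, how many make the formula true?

A  B  C  D  E  |  φ
F  F  F  F  F  |  T
F  F  F  F  T  |  F
F  F  F  T  F  |  T
F  F  F  T  T  |  F
F  F  T  F  F  |  T
F  F  T  F  T  |  T
F  F  T  T  F  |  F
F  F  T  T  T  |  T
F  T  F  F  F  |  F
F  T  F  F  T  |  T
F  T  F  T  F  |  T
F  T  F  T  T  |  F
F  T  T  F  F  |  F
F  T  T  F  T  |  F
F  T  T  T  F  |  F
F  T  T  T  T  |  T
T  F  F  F  F  |  T
T  F  F  F  T  |  T
T  F  F  T  F  |  T
T  F  F  T  T  |  T
T  F  T  F  F  |  T
T  F  T  F  T  |  F
T  F  T  T  F  |  F
T  F  T  T  T  |  F
T  T  F  F  F  |  F
T  T  F  F  T  |  T
T  T  F  T  F  |  F
T  T  F  T  T  |  F
T  T  T  F  F  |  F
T  T  T  F  T  |  F
T  T  T  T  F  |  T
T  T  T  T  T  |  T
The formula is true on 16 of the 32 rows.

16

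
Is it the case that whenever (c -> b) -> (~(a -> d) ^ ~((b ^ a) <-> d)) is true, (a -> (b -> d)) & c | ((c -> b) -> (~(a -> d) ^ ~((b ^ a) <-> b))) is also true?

a | b | c | d || φ | ψ
T | T | T | T || T | T
T | T | T | F || T | F
T | T | F | T || T | T
T | T | F | F || T | F
T | F | T | T || T | T
T | F | T | F || T | T
T | F | F | T || F | T
T | F | F | F || F | F
F | T | T | T || F | T
F | T | T | F || T | T
F | T | F | T || F | F
F | T | F | F || T | F
F | F | T | T || T | T
F | F | T | F || T | T
F | F | F | T || T | F
F | F | F | F || F | F
At a=T, b=T, c=T, d=F we have φ true but ψ false, so φ does not entail ψ.

no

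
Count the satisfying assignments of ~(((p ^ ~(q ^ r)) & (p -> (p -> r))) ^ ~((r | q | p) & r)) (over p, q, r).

p  q  r  |  φ
0  0  0  |  1
0  0  1  |  1
0  1  0  |  0
0  1  1  |  0
1  0  0  |  0
1  0  1  |  0
1  1  0  |  0
1  1  1  |  1
The formula is true on 3 of the 8 rows.

3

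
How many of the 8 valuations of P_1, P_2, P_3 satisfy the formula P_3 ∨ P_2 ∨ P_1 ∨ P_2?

7

P_1 | P_2 | P_3 || (P_3 ∨ P_2 ∨ P_1 ∨ P_2)
 0  |  0  |  0  ||            0           
 0  |  0  |  1  ||            1           
 0  |  1  |  0  ||            1           
 0  |  1  |  1  ||            1           
 1  |  0  |  0  ||            1           
 1  |  0  |  1  ||            1           
 1  |  1  |  0  ||            1           
 1  |  1  |  1  ||            1           
The formula is true on 7 of the 8 rows.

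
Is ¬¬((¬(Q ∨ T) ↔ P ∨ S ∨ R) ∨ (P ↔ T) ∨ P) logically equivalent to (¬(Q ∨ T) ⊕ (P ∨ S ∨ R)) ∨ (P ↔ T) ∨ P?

P | Q | R | S | T | φ | ψ
- | - | - | - | - | - | -
F | F | F | F | F | T | T
F | F | F | F | T | T | F
F | F | F | T | F | T | T
F | F | F | T | T | F | T
F | F | T | F | F | T | T
F | F | T | F | T | F | T
F | F | T | T | F | T | T
F | F | T | T | T | F | T
F | T | F | F | F | T | T
F | T | F | F | T | T | F
F | T | F | T | F | T | T
F | T | F | T | T | F | T
F | T | T | F | F | T | T
F | T | T | F | T | F | T
F | T | T | T | F | T | T
F | T | T | T | T | F | T
T | F | F | F | F | T | T
T | F | F | F | T | T | T
T | F | F | T | F | T | T
T | F | F | T | T | T | T
T | F | T | F | F | T | T
T | F | T | F | T | T | T
T | F | T | T | F | T | T
T | F | T | T | T | T | T
T | T | F | F | F | T | T
T | T | F | F | T | T | T
T | T | F | T | F | T | T
T | T | F | T | T | T | T
T | T | T | F | F | T | T
T | T | T | F | T | T | T
T | T | T | T | F | T | T
T | T | T | T | T | T | T
The columns differ at P=F, Q=F, R=F, S=F, T=T (φ=T, ψ=F), so they are not equivalent.

not equivalent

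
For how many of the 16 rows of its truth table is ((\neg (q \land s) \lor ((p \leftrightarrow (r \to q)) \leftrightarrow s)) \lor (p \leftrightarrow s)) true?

14

  p      q      r      s    |    φ  
 True   True   True   True  |   True
 True   True   True  False  |   True
 True   True  False   True  |   True
 True   True  False  False  |   True
 True  False   True   True  |   True
 True  False   True  False  |   True
 True  False  False   True  |   True
 True  False  False  False  |   True
False   True   True   True  |  False
False   True   True  False  |   True
False   True  False   True  |  False
False   True  False  False  |   True
False  False   True   True  |   True
False  False   True  False  |   True
False  False  False   True  |   True
False  False  False  False  |   True
The formula is true on 14 of the 16 rows.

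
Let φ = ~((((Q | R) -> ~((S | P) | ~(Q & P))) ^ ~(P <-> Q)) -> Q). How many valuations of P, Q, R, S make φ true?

P  Q  R  S     (Q | R)  (S | P)  (Q & P)  ~(Q & P)  ((S | P) | ~(Q & P))  ~((S | P) | ~(Q & P))  (P <-> Q)  ~(P <-> Q)  φ
T  T  T  T        T        T        T        F               T                      F                T          F       F
T  T  T  F        T        T        T        F               T                      F                T          F       F
T  T  F  T        T        T        T        F               T                      F                T          F       F
T  T  F  F        T        T        T        F               T                      F                T          F       F
T  F  T  T        T        T        F        T               T                      F                F          T       T
T  F  T  F        T        T        F        T               T                      F                F          T       T
T  F  F  T        F        T        F        T               T                      F                F          T       F
T  F  F  F        F        T        F        T               T                      F                F          T       F
F  T  T  T        T        T        F        T               T                      F                F          T       F
F  T  T  F        T        F        F        T               T                      F                F          T       F
F  T  F  T        T        T        F        T               T                      F                F          T       F
F  T  F  F        T        F        F        T               T                      F                F          T       F
F  F  T  T        T        T        F        T               T                      F                T          F       F
F  F  T  F        T        F        F        T               T                      F                T          F       F
F  F  F  T        F        T        F        T               T                      F                T          F       T
F  F  F  F        F        F        F        T               T                      F                T          F       T
The formula is true on 4 of the 16 rows.

4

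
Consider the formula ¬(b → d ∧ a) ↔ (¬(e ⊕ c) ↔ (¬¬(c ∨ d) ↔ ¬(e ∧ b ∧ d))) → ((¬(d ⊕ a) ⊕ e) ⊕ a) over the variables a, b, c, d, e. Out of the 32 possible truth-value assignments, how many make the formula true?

a | b | c | d | e || φ
F | F | F | F | F || F
F | F | F | F | T || T
F | F | F | T | F || T
F | F | F | T | T || F
F | F | T | F | F || F
F | F | T | F | T || T
F | F | T | T | F || F
F | F | T | T | T || F
F | T | F | F | F || T
F | T | F | F | T || F
F | T | F | T | F || F
F | T | F | T | T || T
F | T | T | F | F || T
F | T | T | F | T || F
F | T | T | T | F || T
F | T | T | T | T || T
T | F | F | F | F || F
T | F | F | F | T || T
T | F | F | T | F || T
T | F | F | T | T || F
T | F | T | F | F || F
T | F | T | F | T || T
T | F | T | T | F || F
T | F | T | T | T || F
T | T | F | F | F || T
T | T | F | F | T || F
T | T | F | T | F || T
T | T | F | T | T || F
T | T | T | F | F || T
T | T | T | F | T || F
T | T | T | T | F || F
T | T | T | T | T || F
The formula is true on 14 of the 32 rows.

14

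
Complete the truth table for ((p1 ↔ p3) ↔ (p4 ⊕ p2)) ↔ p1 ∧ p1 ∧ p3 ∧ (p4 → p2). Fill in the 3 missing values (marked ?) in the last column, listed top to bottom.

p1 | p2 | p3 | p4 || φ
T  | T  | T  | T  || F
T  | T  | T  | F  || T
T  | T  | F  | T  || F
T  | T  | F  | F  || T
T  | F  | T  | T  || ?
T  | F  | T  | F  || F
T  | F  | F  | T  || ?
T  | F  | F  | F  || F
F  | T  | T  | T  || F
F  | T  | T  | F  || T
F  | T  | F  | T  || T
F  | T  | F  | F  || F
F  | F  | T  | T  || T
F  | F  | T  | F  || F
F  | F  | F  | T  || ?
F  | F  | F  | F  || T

Row p1=T, p2=F, p3=T, p4=T: ((p1 ↔ p3) ↔ (p4 ⊕ p2)) = T, (p1 ∧ p1 ∧ p3 ∧ (p4 → p2)) = F, so the formula = F.
Row p1=T, p2=F, p3=F, p4=T: ((p1 ↔ p3) ↔ (p4 ⊕ p2)) = F, (p1 ∧ p1 ∧ p3 ∧ (p4 → p2)) = F, so the formula = T.
Row p1=F, p2=F, p3=F, p4=T: ((p1 ↔ p3) ↔ (p4 ⊕ p2)) = T, (p1 ∧ p1 ∧ p3 ∧ (p4 → p2)) = F, so the formula = F.

F, T, F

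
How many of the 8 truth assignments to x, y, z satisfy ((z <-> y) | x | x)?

x  y  z     ((z <-> y) | x | x)
T  T  T              T         
T  T  F              T         
T  F  T              T         
T  F  F              T         
F  T  T              T         
F  T  F              F         
F  F  T              F         
F  F  F              T         
The formula is true on 6 of the 8 rows.

6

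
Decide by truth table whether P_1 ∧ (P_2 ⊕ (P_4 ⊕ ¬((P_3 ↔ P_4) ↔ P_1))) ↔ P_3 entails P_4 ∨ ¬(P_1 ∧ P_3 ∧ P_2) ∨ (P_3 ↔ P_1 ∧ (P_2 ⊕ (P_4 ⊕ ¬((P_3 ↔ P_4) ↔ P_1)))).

P_1 | P_2 | P_3 | P_4 | φ | ψ
--- | --- | --- | --- | - | -
 0  |  0  |  0  |  0  | 1 | 1
 0  |  0  |  0  |  1  | 1 | 1
 0  |  0  |  1  |  0  | 0 | 1
 0  |  0  |  1  |  1  | 0 | 1
 0  |  1  |  0  |  0  | 1 | 1
 0  |  1  |  0  |  1  | 1 | 1
 0  |  1  |  1  |  0  | 0 | 1
 0  |  1  |  1  |  1  | 0 | 1
 1  |  0  |  0  |  0  | 1 | 1
 1  |  0  |  0  |  1  | 1 | 1
 1  |  0  |  1  |  0  | 1 | 1
 1  |  0  |  1  |  1  | 1 | 1
 1  |  1  |  0  |  0  | 0 | 1
 1  |  1  |  0  |  1  | 0 | 1
 1  |  1  |  1  |  0  | 0 | 0
 1  |  1  |  1  |  1  | 0 | 1
In every row where φ is true, ψ is also true, so φ ⊨ ψ.

yes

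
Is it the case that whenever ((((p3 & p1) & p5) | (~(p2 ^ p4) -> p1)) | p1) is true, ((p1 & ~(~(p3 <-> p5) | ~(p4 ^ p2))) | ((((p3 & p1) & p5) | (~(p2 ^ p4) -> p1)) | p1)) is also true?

yes

p1  p2  p3  p4  p5  |  φ  ψ
1   1   1   1   1   |  1  1
1   1   1   1   0   |  1  1
1   1   1   0   1   |  1  1
1   1   1   0   0   |  1  1
1   1   0   1   1   |  1  1
1   1   0   1   0   |  1  1
1   1   0   0   1   |  1  1
1   1   0   0   0   |  1  1
1   0   1   1   1   |  1  1
1   0   1   1   0   |  1  1
1   0   1   0   1   |  1  1
1   0   1   0   0   |  1  1
1   0   0   1   1   |  1  1
1   0   0   1   0   |  1  1
1   0   0   0   1   |  1  1
1   0   0   0   0   |  1  1
0   1   1   1   1   |  0  0
0   1   1   1   0   |  0  0
0   1   1   0   1   |  1  1
0   1   1   0   0   |  1  1
0   1   0   1   1   |  0  0
0   1   0   1   0   |  0  0
0   1   0   0   1   |  1  1
0   1   0   0   0   |  1  1
0   0   1   1   1   |  1  1
0   0   1   1   0   |  1  1
0   0   1   0   1   |  0  0
0   0   1   0   0   |  0  0
0   0   0   1   1   |  1  1
0   0   0   1   0   |  1  1
0   0   0   0   1   |  0  0
0   0   0   0   0   |  0  0
In every row where φ is true, ψ is also true, so φ ⊨ ψ.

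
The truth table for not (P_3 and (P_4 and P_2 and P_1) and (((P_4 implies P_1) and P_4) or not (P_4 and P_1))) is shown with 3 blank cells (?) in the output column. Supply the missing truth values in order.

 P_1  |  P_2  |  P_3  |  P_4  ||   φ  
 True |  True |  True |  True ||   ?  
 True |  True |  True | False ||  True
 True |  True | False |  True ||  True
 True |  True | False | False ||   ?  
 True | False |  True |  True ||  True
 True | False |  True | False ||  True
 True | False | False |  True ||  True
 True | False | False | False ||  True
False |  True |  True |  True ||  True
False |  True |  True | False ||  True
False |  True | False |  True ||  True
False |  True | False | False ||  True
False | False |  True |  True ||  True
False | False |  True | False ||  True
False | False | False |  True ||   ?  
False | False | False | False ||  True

False, True, True

Row 1: (P_4 and P_2 and P_1) = True, (((P_4 implies P_1) and P_4) or not (P_4 and P_1)) = True, (P_3 and (P_4 and P_2 and P_1) and (((P_4 implies P_1) and P_4) or not (P_4 and P_1))) = True, so the formula = False.
Row 4: (P_4 and P_2 and P_1) = False, (((P_4 implies P_1) and P_4) or not (P_4 and P_1)) = True, (P_3 and (P_4 and P_2 and P_1) and (((P_4 implies P_1) and P_4) or not (P_4 and P_1))) = False, so the formula = True.
Row 15: (P_4 and P_2 and P_1) = False, (((P_4 implies P_1) and P_4) or not (P_4 and P_1)) = True, (P_3 and (P_4 and P_2 and P_1) and (((P_4 implies P_1) and P_4) or not (P_4 and P_1))) = False, so the formula = True.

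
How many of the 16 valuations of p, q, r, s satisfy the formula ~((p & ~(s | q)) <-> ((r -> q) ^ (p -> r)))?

p | q | r | s | φ
- | - | - | - | -
F | F | F | F | F
F | F | F | T | F
F | F | T | F | T
F | F | T | T | T
F | T | F | F | F
F | T | F | T | F
F | T | T | F | F
F | T | T | T | F
T | F | F | F | F
T | F | F | T | T
T | F | T | F | F
T | F | T | T | T
T | T | F | F | T
T | T | F | T | T
T | T | T | F | F
T | T | T | T | F
The formula is true on 6 of the 16 rows.

6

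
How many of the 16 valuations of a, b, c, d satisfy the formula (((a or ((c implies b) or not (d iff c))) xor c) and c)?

1

a | b | c | d || (c implies b) | (d iff c) | not (d iff c) | φ
F | F | F | F ||       T       |     T     |       F       | F
F | F | F | T ||       T       |     F     |       T       | F
F | F | T | F ||       F       |     F     |       T       | F
F | F | T | T ||       F       |     T     |       F       | T
F | T | F | F ||       T       |     T     |       F       | F
F | T | F | T ||       T       |     F     |       T       | F
F | T | T | F ||       T       |     F     |       T       | F
F | T | T | T ||       T       |     T     |       F       | F
T | F | F | F ||       T       |     T     |       F       | F
T | F | F | T ||       T       |     F     |       T       | F
T | F | T | F ||       F       |     F     |       T       | F
T | F | T | T ||       F       |     T     |       F       | F
T | T | F | F ||       T       |     T     |       F       | F
T | T | F | T ||       T       |     F     |       T       | F
T | T | T | F ||       T       |     F     |       T       | F
T | T | T | T ||       T       |     T     |       F       | F
The formula is true on 1 of the 16 rows.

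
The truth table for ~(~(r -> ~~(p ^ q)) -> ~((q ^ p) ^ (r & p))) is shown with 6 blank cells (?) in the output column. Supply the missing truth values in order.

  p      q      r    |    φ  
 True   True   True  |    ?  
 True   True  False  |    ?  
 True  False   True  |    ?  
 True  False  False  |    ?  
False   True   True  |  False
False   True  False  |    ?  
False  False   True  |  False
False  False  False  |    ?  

True, False, False, False, False, False

Row p=True, q=True, r=True: ~(r -> ~~(p ^ q)) = True, ~((q ^ p) ^ (r & p)) = False, (~(r -> ~~(p ^ q)) -> ~((q ^ p) ^ (r & p))) = False, so the formula = True.
Row p=True, q=True, r=False: ~(r -> ~~(p ^ q)) = False, ~((q ^ p) ^ (r & p)) = True, (~(r -> ~~(p ^ q)) -> ~((q ^ p) ^ (r & p))) = True, so the formula = False.
Row p=True, q=False, r=True: ~(r -> ~~(p ^ q)) = False, ~((q ^ p) ^ (r & p)) = True, (~(r -> ~~(p ^ q)) -> ~((q ^ p) ^ (r & p))) = True, so the formula = False.
Row p=True, q=False, r=False: ~(r -> ~~(p ^ q)) = False, ~((q ^ p) ^ (r & p)) = False, (~(r -> ~~(p ^ q)) -> ~((q ^ p) ^ (r & p))) = True, so the formula = False.
Row p=False, q=True, r=False: ~(r -> ~~(p ^ q)) = False, ~((q ^ p) ^ (r & p)) = False, (~(r -> ~~(p ^ q)) -> ~((q ^ p) ^ (r & p))) = True, so the formula = False.
Row p=False, q=False, r=False: ~(r -> ~~(p ^ q)) = False, ~((q ^ p) ^ (r & p)) = True, (~(r -> ~~(p ^ q)) -> ~((q ^ p) ^ (r & p))) = True, so the formula = False.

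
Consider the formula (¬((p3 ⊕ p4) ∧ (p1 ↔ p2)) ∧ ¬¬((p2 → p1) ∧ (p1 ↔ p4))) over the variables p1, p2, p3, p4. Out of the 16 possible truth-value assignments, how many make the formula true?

4

p1 | p2 | p3 | p4 | φ
-- | -- | -- | -- | -
T  | T  | T  | T  | T
T  | T  | T  | F  | F
T  | T  | F  | T  | F
T  | T  | F  | F  | F
T  | F  | T  | T  | T
T  | F  | T  | F  | F
T  | F  | F  | T  | T
T  | F  | F  | F  | F
F  | T  | T  | T  | F
F  | T  | T  | F  | F
F  | T  | F  | T  | F
F  | T  | F  | F  | F
F  | F  | T  | T  | F
F  | F  | T  | F  | F
F  | F  | F  | T  | F
F  | F  | F  | F  | T
The formula is true on 4 of the 16 rows.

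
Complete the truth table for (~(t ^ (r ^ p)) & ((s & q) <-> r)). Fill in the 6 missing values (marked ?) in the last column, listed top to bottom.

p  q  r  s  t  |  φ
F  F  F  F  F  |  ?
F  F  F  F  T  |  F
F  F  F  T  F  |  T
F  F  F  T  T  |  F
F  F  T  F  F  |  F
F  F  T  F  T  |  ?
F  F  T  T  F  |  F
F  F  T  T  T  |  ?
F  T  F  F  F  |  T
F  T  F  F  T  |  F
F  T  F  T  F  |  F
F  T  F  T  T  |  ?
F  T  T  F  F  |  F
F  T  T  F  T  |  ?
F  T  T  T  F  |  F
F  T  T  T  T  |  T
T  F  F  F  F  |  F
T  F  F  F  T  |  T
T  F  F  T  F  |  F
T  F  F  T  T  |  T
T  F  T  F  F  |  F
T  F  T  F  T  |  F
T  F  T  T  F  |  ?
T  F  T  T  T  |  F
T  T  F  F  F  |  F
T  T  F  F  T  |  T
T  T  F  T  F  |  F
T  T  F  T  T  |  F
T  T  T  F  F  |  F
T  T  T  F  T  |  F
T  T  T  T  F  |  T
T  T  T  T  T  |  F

T, F, F, F, F, F

Row p=F, q=F, r=F, s=F, t=F: ~(t ^ (r ^ p)) = T, ((s & q) <-> r) = T, so the formula = T.
Row p=F, q=F, r=T, s=F, t=T: ~(t ^ (r ^ p)) = T, ((s & q) <-> r) = F, so the formula = F.
Row p=F, q=F, r=T, s=T, t=T: ~(t ^ (r ^ p)) = T, ((s & q) <-> r) = F, so the formula = F.
Row p=F, q=T, r=F, s=T, t=T: ~(t ^ (r ^ p)) = F, ((s & q) <-> r) = F, so the formula = F.
Row p=F, q=T, r=T, s=F, t=T: ~(t ^ (r ^ p)) = T, ((s & q) <-> r) = F, so the formula = F.
Row p=T, q=F, r=T, s=T, t=F: ~(t ^ (r ^ p)) = T, ((s & q) <-> r) = F, so the formula = F.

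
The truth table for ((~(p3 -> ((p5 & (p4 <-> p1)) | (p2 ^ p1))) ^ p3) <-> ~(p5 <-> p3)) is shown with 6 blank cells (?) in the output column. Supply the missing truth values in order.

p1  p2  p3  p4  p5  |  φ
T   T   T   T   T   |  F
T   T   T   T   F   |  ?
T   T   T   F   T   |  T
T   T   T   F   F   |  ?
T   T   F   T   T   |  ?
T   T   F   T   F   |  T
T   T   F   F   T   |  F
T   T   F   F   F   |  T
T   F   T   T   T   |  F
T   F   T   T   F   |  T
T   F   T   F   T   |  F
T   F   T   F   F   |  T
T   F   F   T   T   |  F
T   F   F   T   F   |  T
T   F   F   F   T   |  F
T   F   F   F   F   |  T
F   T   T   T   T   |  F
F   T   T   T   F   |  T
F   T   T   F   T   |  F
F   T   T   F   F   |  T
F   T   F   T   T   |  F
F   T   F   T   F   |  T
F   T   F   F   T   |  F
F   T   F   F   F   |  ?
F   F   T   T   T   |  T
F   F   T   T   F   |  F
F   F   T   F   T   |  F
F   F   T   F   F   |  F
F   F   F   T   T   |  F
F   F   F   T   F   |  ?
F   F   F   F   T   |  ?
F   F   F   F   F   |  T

Row p1=T, p2=T, p3=T, p4=T, p5=F: (~(p3 -> ((p5 & (p4 <-> p1)) | (p2 ^ p1))) ^ p3) = F, ~(p5 <-> p3) = T, so the formula = F.
Row p1=T, p2=T, p3=T, p4=F, p5=F: (~(p3 -> ((p5 & (p4 <-> p1)) | (p2 ^ p1))) ^ p3) = F, ~(p5 <-> p3) = T, so the formula = F.
Row p1=T, p2=T, p3=F, p4=T, p5=T: (~(p3 -> ((p5 & (p4 <-> p1)) | (p2 ^ p1))) ^ p3) = F, ~(p5 <-> p3) = T, so the formula = F.
Row p1=F, p2=T, p3=F, p4=F, p5=F: (~(p3 -> ((p5 & (p4 <-> p1)) | (p2 ^ p1))) ^ p3) = F, ~(p5 <-> p3) = F, so the formula = T.
Row p1=F, p2=F, p3=F, p4=T, p5=F: (~(p3 -> ((p5 & (p4 <-> p1)) | (p2 ^ p1))) ^ p3) = F, ~(p5 <-> p3) = F, so the formula = T.
Row p1=F, p2=F, p3=F, p4=F, p5=T: (~(p3 -> ((p5 & (p4 <-> p1)) | (p2 ^ p1))) ^ p3) = F, ~(p5 <-> p3) = T, so the formula = F.

F, F, F, T, T, F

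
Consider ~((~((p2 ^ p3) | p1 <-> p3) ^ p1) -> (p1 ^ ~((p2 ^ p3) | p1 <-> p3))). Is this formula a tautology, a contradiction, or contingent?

contradiction

p1 | p2 | p3 || φ
T  | T  | T  || F
T  | T  | F  || F
T  | F  | T  || F
T  | F  | F  || F
F  | T  | T  || F
F  | T  | F  || F
F  | F  | T  || F
F  | F  | F  || F
Every row is F, so the formula is a contradiction.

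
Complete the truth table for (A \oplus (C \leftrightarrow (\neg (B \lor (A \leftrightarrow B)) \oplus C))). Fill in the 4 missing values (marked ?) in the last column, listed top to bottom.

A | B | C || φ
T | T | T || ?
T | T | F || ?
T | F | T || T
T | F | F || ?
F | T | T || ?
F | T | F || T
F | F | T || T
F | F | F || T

F, F, T, T

Row A=T, B=T, C=T: (C \leftrightarrow (\neg (B \lor (A \leftrightarrow B)) \oplus C)) = T, so the formula = F.
Row A=T, B=T, C=F: (C \leftrightarrow (\neg (B \lor (A \leftrightarrow B)) \oplus C)) = T, so the formula = F.
Row A=T, B=F, C=F: (C \leftrightarrow (\neg (B \lor (A \leftrightarrow B)) \oplus C)) = F, so the formula = T.
Row A=F, B=T, C=T: (C \leftrightarrow (\neg (B \lor (A \leftrightarrow B)) \oplus C)) = T, so the formula = T.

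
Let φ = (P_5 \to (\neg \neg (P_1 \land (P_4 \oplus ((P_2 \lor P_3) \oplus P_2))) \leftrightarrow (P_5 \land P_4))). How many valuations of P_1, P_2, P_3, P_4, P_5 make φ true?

26

P_1  P_2  P_3  P_4  P_5  |  φ
 T    T    T    T    T   |  T
 T    T    T    T    F   |  T
 T    T    T    F    T   |  T
 T    T    T    F    F   |  T
 T    T    F    T    T   |  T
 T    T    F    T    F   |  T
 T    T    F    F    T   |  T
 T    T    F    F    F   |  T
 T    F    T    T    T   |  F
 T    F    T    T    F   |  T
 T    F    T    F    T   |  F
 T    F    T    F    F   |  T
 T    F    F    T    T   |  T
 T    F    F    T    F   |  T
 T    F    F    F    T   |  T
 T    F    F    F    F   |  T
 F    T    T    T    T   |  F
 F    T    T    T    F   |  T
 F    T    T    F    T   |  T
 F    T    T    F    F   |  T
 F    T    F    T    T   |  F
 F    T    F    T    F   |  T
 F    T    F    F    T   |  T
 F    T    F    F    F   |  T
 F    F    T    T    T   |  F
 F    F    T    T    F   |  T
 F    F    T    F    T   |  T
 F    F    T    F    F   |  T
 F    F    F    T    T   |  F
 F    F    F    T    F   |  T
 F    F    F    F    T   |  T
 F    F    F    F    F   |  T
The formula is true on 26 of the 32 rows.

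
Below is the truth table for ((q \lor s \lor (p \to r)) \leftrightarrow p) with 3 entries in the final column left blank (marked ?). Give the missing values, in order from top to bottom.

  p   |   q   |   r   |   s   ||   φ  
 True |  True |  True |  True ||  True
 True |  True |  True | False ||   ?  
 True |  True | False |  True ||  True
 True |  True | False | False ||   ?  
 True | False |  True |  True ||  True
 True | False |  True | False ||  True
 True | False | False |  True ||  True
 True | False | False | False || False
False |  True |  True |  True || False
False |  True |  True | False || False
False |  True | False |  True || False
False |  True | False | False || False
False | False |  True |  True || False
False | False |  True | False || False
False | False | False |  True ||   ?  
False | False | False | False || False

Row p=True, q=True, r=True, s=False: (q \lor s \lor (p \to r)) = True, so the formula = True.
Row p=True, q=True, r=False, s=False: (q \lor s \lor (p \to r)) = True, so the formula = True.
Row p=False, q=False, r=False, s=True: (q \lor s \lor (p \to r)) = True, so the formula = False.

True, True, False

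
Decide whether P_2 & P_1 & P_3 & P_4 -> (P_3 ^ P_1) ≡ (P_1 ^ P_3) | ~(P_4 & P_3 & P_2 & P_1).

equivalent

P_1 | P_2 | P_3 | P_4 || φ | ψ
 F  |  F  |  F  |  F  || T | T
 F  |  F  |  F  |  T  || T | T
 F  |  F  |  T  |  F  || T | T
 F  |  F  |  T  |  T  || T | T
 F  |  T  |  F  |  F  || T | T
 F  |  T  |  F  |  T  || T | T
 F  |  T  |  T  |  F  || T | T
 F  |  T  |  T  |  T  || T | T
 T  |  F  |  F  |  F  || T | T
 T  |  F  |  F  |  T  || T | T
 T  |  F  |  T  |  F  || T | T
 T  |  F  |  T  |  T  || T | T
 T  |  T  |  F  |  F  || T | T
 T  |  T  |  F  |  T  || T | T
 T  |  T  |  T  |  F  || T | T
 T  |  T  |  T  |  T  || F | F
The columns for φ and ψ agree on every row, so they are logically equivalent.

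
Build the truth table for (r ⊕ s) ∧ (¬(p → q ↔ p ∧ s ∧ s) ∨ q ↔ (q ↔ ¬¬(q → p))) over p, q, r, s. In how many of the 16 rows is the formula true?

p  q  r  s  |  (r ⊕ s)  (p → q)  (p ∧ s ∧ s)  ((p → q) ↔ (p ∧ s ∧ s))  ¬((p → q) ↔ (p ∧ s ∧ s))  (q → p)  ¬(q → p)  ¬¬(q → p)  (q ↔ ¬¬(q → p))  φ
T  T  T  T  |     F        T          T                  T                        F                 T        F          T             T         F
T  T  T  F  |     T        T          F                  F                        T                 T        F          T             T         T
T  T  F  T  |     T        T          T                  T                        F                 T        F          T             T         T
T  T  F  F  |     F        T          F                  F                        T                 T        F          T             T         F
T  F  T  T  |     F        F          T                  F                        T                 T        F          T             F         F
T  F  T  F  |     T        F          F                  T                        F                 T        F          T             F         T
T  F  F  T  |     T        F          T                  F                        T                 T        F          T             F         F
T  F  F  F  |     F        F          F                  T                        F                 T        F          T             F         F
F  T  T  T  |     F        T          F                  F                        T                 F        T          F             F         F
F  T  T  F  |     T        T          F                  F                        T                 F        T          F             F         F
F  T  F  T  |     T        T          F                  F                        T                 F        T          F             F         F
F  T  F  F  |     F        T          F                  F                        T                 F        T          F             F         F
F  F  T  T  |     F        T          F                  F                        T                 T        F          T             F         F
F  F  T  F  |     T        T          F                  F                        T                 T        F          T             F         F
F  F  F  T  |     T        T          F                  F                        T                 T        F          T             F         F
F  F  F  F  |     F        T          F                  F                        T                 T        F          T             F         F
The formula is true on 3 of the 16 rows.

3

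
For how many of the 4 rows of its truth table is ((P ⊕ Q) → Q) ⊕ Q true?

P | Q || (P ⊕ Q) | ((P ⊕ Q) → Q) | (((P ⊕ Q) → Q) ⊕ Q)
1 | 1 ||    0    |       1       |          0         
1 | 0 ||    1    |       0       |          0         
0 | 1 ||    1    |       1       |          0         
0 | 0 ||    0    |       1       |          1         
The formula is true on 1 of the 4 rows.

1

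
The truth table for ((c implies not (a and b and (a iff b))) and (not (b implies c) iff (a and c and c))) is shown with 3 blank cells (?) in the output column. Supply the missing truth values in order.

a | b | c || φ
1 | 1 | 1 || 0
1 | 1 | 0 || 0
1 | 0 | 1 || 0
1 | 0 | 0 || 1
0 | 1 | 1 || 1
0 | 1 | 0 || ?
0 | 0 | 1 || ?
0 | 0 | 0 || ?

Row a=0, b=1, c=0: (c implies not (a and b and (a iff b))) = 1, (not (b implies c) iff (a and c and c)) = 0, so the formula = 0.
Row a=0, b=0, c=1: (c implies not (a and b and (a iff b))) = 1, (not (b implies c) iff (a and c and c)) = 1, so the formula = 1.
Row a=0, b=0, c=0: (c implies not (a and b and (a iff b))) = 1, (not (b implies c) iff (a and c and c)) = 1, so the formula = 1.

0, 1, 1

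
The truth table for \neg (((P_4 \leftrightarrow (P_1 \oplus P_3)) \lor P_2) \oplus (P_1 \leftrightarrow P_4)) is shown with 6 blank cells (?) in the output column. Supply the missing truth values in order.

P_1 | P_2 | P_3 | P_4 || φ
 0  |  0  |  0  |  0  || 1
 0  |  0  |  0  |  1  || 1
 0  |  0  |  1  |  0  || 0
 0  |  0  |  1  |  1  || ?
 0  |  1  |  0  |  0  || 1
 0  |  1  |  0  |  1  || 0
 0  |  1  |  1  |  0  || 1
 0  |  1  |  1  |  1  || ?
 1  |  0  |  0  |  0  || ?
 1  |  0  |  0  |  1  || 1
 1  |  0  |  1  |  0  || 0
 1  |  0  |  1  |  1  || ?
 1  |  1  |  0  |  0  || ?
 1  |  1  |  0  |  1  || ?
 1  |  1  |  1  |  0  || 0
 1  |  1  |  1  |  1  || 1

Row P_1=0, P_2=0, P_3=1, P_4=1: ((P_4 \leftrightarrow (P_1 \oplus P_3)) \lor P_2) = 1, (P_1 \leftrightarrow P_4) = 0, (((P_4 \leftrightarrow (P_1 \oplus P_3)) \lor P_2) \oplus (P_1 \leftrightarrow P_4)) = 1, so the formula = 0.
Row P_1=0, P_2=1, P_3=1, P_4=1: ((P_4 \leftrightarrow (P_1 \oplus P_3)) \lor P_2) = 1, (P_1 \leftrightarrow P_4) = 0, (((P_4 \leftrightarrow (P_1 \oplus P_3)) \lor P_2) \oplus (P_1 \leftrightarrow P_4)) = 1, so the formula = 0.
Row P_1=1, P_2=0, P_3=0, P_4=0: ((P_4 \leftrightarrow (P_1 \oplus P_3)) \lor P_2) = 0, (P_1 \leftrightarrow P_4) = 0, (((P_4 \leftrightarrow (P_1 \oplus P_3)) \lor P_2) \oplus (P_1 \leftrightarrow P_4)) = 0, so the formula = 1.
Row P_1=1, P_2=0, P_3=1, P_4=1: ((P_4 \leftrightarrow (P_1 \oplus P_3)) \lor P_2) = 0, (P_1 \leftrightarrow P_4) = 1, (((P_4 \leftrightarrow (P_1 \oplus P_3)) \lor P_2) \oplus (P_1 \leftrightarrow P_4)) = 1, so the formula = 0.
Row P_1=1, P_2=1, P_3=0, P_4=0: ((P_4 \leftrightarrow (P_1 \oplus P_3)) \lor P_2) = 1, (P_1 \leftrightarrow P_4) = 0, (((P_4 \leftrightarrow (P_1 \oplus P_3)) \lor P_2) \oplus (P_1 \leftrightarrow P_4)) = 1, so the formula = 0.
Row P_1=1, P_2=1, P_3=0, P_4=1: ((P_4 \leftrightarrow (P_1 \oplus P_3)) \lor P_2) = 1, (P_1 \leftrightarrow P_4) = 1, (((P_4 \leftrightarrow (P_1 \oplus P_3)) \lor P_2) \oplus (P_1 \leftrightarrow P_4)) = 0, so the formula = 1.

0, 0, 1, 0, 0, 1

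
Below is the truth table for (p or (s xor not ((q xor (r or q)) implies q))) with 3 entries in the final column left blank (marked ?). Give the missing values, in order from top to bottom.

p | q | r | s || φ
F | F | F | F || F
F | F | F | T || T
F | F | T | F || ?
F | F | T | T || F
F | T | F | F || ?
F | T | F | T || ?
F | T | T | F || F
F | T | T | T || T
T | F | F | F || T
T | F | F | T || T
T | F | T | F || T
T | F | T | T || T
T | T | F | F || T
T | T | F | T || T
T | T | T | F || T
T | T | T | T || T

T, F, T

Row p=F, q=F, r=T, s=F: (s xor not ((q xor (r or q)) implies q)) = T, so the formula = T.
Row p=F, q=T, r=F, s=F: (s xor not ((q xor (r or q)) implies q)) = F, so the formula = F.
Row p=F, q=T, r=F, s=T: (s xor not ((q xor (r or q)) implies q)) = T, so the formula = T.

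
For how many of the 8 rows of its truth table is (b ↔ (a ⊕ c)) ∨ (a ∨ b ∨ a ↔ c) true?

5

a | b | c || φ
F | F | F || T
F | F | T || F
F | T | F || F
F | T | T || T
T | F | F || F
T | F | T || T
T | T | F || T
T | T | T || T
The formula is true on 5 of the 8 rows.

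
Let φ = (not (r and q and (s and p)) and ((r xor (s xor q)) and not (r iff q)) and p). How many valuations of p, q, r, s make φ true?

p  q  r  s  |  φ
1  1  1  1  |  0
1  1  1  0  |  0
1  1  0  1  |  0
1  1  0  0  |  1
1  0  1  1  |  0
1  0  1  0  |  1
1  0  0  1  |  0
1  0  0  0  |  0
0  1  1  1  |  0
0  1  1  0  |  0
0  1  0  1  |  0
0  1  0  0  |  0
0  0  1  1  |  0
0  0  1  0  |  0
0  0  0  1  |  0
0  0  0  0  |  0
The formula is true on 2 of the 16 rows.

2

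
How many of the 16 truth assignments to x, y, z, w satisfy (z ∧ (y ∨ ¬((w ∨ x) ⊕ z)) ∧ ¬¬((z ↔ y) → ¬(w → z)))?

x | y | z | w || (w ∨ x) | ((w ∨ x) ⊕ z) | ¬((w ∨ x) ⊕ z) | (y ∨ ¬((w ∨ x) ⊕ z)) | (z ↔ y) | (w → z) | ¬(w → z) | ((z ↔ y) → ¬(w → z)) | ¬((z ↔ y) → ¬(w → z)) | ¬¬((z ↔ y) → ¬(w → z)) | φ
0 | 0 | 0 | 0 ||    0    |       0       |       1        |          1           |    1    |    1    |    0     |          0           |           1           |           0            | 0
0 | 0 | 0 | 1 ||    1    |       1       |       0        |          0           |    1    |    0    |    1     |          1           |           0           |           1            | 0
0 | 0 | 1 | 0 ||    0    |       1       |       0        |          0           |    0    |    1    |    0     |          1           |           0           |           1            | 0
0 | 0 | 1 | 1 ||    1    |       0       |       1        |          1           |    0    |    1    |    0     |          1           |           0           |           1            | 1
0 | 1 | 0 | 0 ||    0    |       0       |       1        |          1           |    0    |    1    |    0     |          1           |           0           |           1            | 0
0 | 1 | 0 | 1 ||    1    |       1       |       0        |          1           |    0    |    0    |    1     |          1           |           0           |           1            | 0
0 | 1 | 1 | 0 ||    0    |       1       |       0        |          1           |    1    |    1    |    0     |          0           |           1           |           0            | 0
0 | 1 | 1 | 1 ||    1    |       0       |       1        |          1           |    1    |    1    |    0     |          0           |           1           |           0            | 0
1 | 0 | 0 | 0 ||    1    |       1       |       0        |          0           |    1    |    1    |    0     |          0           |           1           |           0            | 0
1 | 0 | 0 | 1 ||    1    |       1       |       0        |          0           |    1    |    0    |    1     |          1           |           0           |           1            | 0
1 | 0 | 1 | 0 ||    1    |       0       |       1        |          1           |    0    |    1    |    0     |          1           |           0           |           1            | 1
1 | 0 | 1 | 1 ||    1    |       0       |       1        |          1           |    0    |    1    |    0     |          1           |           0           |           1            | 1
1 | 1 | 0 | 0 ||    1    |       1       |       0        |          1           |    0    |    1    |    0     |          1           |           0           |           1            | 0
1 | 1 | 0 | 1 ||    1    |       1       |       0        |          1           |    0    |    0    |    1     |          1           |           0           |           1            | 0
1 | 1 | 1 | 0 ||    1    |       0       |       1        |          1           |    1    |    1    |    0     |          0           |           1           |           0            | 0
1 | 1 | 1 | 1 ||    1    |       0       |       1        |          1           |    1    |    1    |    0     |          0           |           1           |           0            | 0
The formula is true on 3 of the 16 rows.

3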